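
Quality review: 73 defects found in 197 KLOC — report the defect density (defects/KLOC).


Defect density = defects / KLOC
Defect density = 73 / 197
Defect density = 0.371 defects/KLOC

0.371 defects/KLOC


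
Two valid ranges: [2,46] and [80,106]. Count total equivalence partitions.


Valid ranges: [2,46] and [80,106]
Class 1: x < 2 — invalid
Class 2: 2 ≤ x ≤ 46 — valid
Class 3: 46 < x < 80 — invalid (gap between ranges)
Class 4: 80 ≤ x ≤ 106 — valid
Class 5: x > 106 — invalid
Total equivalence classes: 5

5 equivalence classes


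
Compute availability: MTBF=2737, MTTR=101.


Availability = MTBF / (MTBF + MTTR)
Availability = 2737 / (2737 + 101)
Availability = 2737 / 2838
Availability = 96.4412%

96.4412%


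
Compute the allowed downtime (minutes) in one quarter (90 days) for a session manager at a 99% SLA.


Formula: allowed downtime = period * (100 - SLA) / 100
Period (quarter (90 days)) = 129600 minutes
Unavailability fraction = (100 - 99.0) / 100
Allowed downtime = 129600 * (100 - 99.0) / 100
Allowed downtime = 1296.0 minutes

1296.0 minutes


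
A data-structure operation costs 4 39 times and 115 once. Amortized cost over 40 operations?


Formula: Amortized cost = Total cost / Operations
Total cost = (39 * 4) + (1 * 115)
Total cost = 156 + 115 = 271
Amortized = 271 / 40 = 6.775

6.775


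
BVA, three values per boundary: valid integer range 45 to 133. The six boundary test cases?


Range: [45, 133]
Boundaries: just below min, min, min+1, max-1, max, just above max
Values: [44, 45, 46, 132, 133, 134]

[44, 45, 46, 132, 133, 134]


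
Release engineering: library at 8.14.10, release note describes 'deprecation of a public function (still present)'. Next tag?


Current: 8.14.10
Change category: 'deprecation of a public function (still present)' → minor bump
SemVer rule: minor bump → increment MINOR, reset PATCH to 0 (MAJOR unchanged)
New: 8.15.0

8.15.0


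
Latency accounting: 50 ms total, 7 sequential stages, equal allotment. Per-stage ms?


Formula: per_stage = total_budget / stages
per_stage = 50 / 7
per_stage = 7.14 ms

7.14 ms


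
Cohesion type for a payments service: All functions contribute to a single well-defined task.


Reasoning: Best: single purpose
Type: Functional cohesion

Functional cohesion


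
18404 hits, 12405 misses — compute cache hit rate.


Formula: hit rate = hits / (hits + misses) * 100
hit rate = 18404 / (18404 + 12405) * 100
hit rate = 18404 / 30809 * 100
hit rate = 59.74%

59.74%


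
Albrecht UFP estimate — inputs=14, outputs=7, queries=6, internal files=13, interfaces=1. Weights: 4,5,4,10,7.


UFP = EI*4 + EO*5 + EQ*4 + ILF*10 + EIF*7
UFP = 14*4 + 7*5 + 6*4 + 13*10 + 1*7
UFP = 56 + 35 + 24 + 130 + 7
UFP = 252

252


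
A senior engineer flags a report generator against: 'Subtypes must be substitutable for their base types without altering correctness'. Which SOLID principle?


This describes the Liskov Substitution Principle (LSP)

Liskov Substitution Principle (LSP)


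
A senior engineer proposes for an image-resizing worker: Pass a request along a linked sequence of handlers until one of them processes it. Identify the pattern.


This matches the Chain of Responsibility pattern

Chain of Responsibility


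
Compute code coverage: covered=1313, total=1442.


Coverage = covered / total * 100
Coverage = 1313 / 1442 * 100
Coverage = 91.05%

91.05%


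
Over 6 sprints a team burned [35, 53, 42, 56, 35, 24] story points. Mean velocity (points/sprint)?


Formula: Avg velocity = Total points / Number of sprints
Points: [35, 53, 42, 56, 35, 24]
Sum = 35 + 53 + 42 + 56 + 35 + 24 = 245
Avg velocity = 245 / 6 = 40.83 points/sprint

40.83 points/sprint


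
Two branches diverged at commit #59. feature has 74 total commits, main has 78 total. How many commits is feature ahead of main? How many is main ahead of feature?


Common ancestor: commit #59
feature commits after divergence: 74 - 59 = 15
main commits after divergence: 78 - 59 = 19
feature is 15 commits ahead of main
main is 19 commits ahead of feature

feature ahead: 15, main ahead: 19


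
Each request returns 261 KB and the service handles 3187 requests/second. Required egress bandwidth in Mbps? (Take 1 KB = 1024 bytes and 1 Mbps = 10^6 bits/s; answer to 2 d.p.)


Formula: Mbps = payload_bytes * RPS * 8 / 1e6
Payload per request = 261 KB = 261 * 1024 = 267264 bytes
Total bytes/sec = 267264 * 3187 = 851770368
Total bits/sec = 851770368 * 8 = 6814162944
Mbps = 6814162944 / 1e6 = 6814.16

6814.16 Mbps


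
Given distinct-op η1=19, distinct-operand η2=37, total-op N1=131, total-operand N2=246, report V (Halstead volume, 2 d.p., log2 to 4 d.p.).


Formula: V = N * log2(η), where N = N1 + N2 and η = η1 + η2
η = 19 + 37 = 56
N = 131 + 246 = 377
log2(56) ≈ 5.8074
V = 377 * 5.8074 = 2189.39

2189.39


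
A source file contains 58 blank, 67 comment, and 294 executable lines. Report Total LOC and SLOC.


Total LOC = blank + comment + code
Total LOC = 58 + 67 + 294 = 419
SLOC (source only) = code = 294

Total LOC: 419, SLOC: 294


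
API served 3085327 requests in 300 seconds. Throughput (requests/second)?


Formula: throughput = requests / seconds
throughput = 3085327 / 300
throughput = 10284.42 requests/second

10284.42 requests/second


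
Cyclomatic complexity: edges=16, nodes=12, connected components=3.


Formula: V(G) = E - N + 2P
V(G) = 16 - 12 + 2*3
V(G) = 4 + 6
V(G) = 10

10


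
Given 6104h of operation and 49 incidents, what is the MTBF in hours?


Formula: MTBF = Total operating time / Number of failures
MTBF = 6104 / 49
MTBF = 124.57 hours

124.57 hours


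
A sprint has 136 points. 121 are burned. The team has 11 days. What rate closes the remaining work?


Formula: Required rate = Remaining points / Days left
Remaining = 136 - 121 = 15 points
Required rate = 15 / 11 = 1.36 points/day

1.36 points/day


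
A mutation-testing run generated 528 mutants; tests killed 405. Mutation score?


Mutation score = killed / total * 100
Mutation score = 405 / 528 * 100
Mutation score = 76.7%

76.7%


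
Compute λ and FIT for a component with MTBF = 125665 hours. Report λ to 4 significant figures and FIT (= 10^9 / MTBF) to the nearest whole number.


Formula: λ = 1 / MTBF; FIT = λ × 1e9 = 1e9 / MTBF
λ = 1 / 125665 ≈ 7.958e-06 failures/hour
FIT = 1e9 / 125665 ≈ 7958 failures per 1e9 hours (nearest whole number)

λ = 7.958e-06 /h, FIT = 7958


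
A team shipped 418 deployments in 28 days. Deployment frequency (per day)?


Formula: deployments per day = releases / days
= 418 / 28
= 14.929 deploys/day
(equivalently, 104.5 deploys/week)

14.929 deploys/day


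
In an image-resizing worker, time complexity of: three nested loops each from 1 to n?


Reasoning: three levels of nesting over n
Complexity: O(n^3)

O(n^3)


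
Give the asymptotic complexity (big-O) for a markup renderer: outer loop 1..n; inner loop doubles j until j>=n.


Reasoning: linear outer times logarithmic inner
Complexity: O(n log n)

O(n log n)


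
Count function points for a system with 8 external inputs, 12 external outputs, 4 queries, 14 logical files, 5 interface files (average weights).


UFP = EI*4 + EO*5 + EQ*4 + ILF*10 + EIF*7
UFP = 8*4 + 12*5 + 4*4 + 14*10 + 5*7
UFP = 32 + 60 + 16 + 140 + 35
UFP = 283

283


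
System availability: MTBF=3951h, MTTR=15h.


Availability = MTBF / (MTBF + MTTR)
Availability = 3951 / (3951 + 15)
Availability = 3951 / 3966
Availability = 99.6218%

99.6218%


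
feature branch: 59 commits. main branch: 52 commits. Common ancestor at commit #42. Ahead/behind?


Common ancestor: commit #42
feature commits after divergence: 59 - 42 = 17
main commits after divergence: 52 - 42 = 10
feature is 17 commits ahead of main
main is 10 commits ahead of feature

feature ahead: 17, main ahead: 10


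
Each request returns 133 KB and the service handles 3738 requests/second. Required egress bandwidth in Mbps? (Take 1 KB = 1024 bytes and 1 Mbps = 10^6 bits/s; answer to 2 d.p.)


Formula: Mbps = payload_bytes * RPS * 8 / 1e6
Payload per request = 133 KB = 133 * 1024 = 136192 bytes
Total bytes/sec = 136192 * 3738 = 509085696
Total bits/sec = 509085696 * 8 = 4072685568
Mbps = 4072685568 / 1e6 = 4072.69

4072.69 Mbps


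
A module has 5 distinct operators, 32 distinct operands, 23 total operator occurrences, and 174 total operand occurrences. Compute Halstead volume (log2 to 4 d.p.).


Formula: V = N * log2(η), where N = N1 + N2 and η = η1 + η2
η = 5 + 32 = 37
N = 23 + 174 = 197
log2(37) ≈ 5.2095
V = 197 * 5.2095 = 1026.27

1026.27


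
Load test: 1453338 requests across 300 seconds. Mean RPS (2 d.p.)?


Formula: throughput = requests / seconds
throughput = 1453338 / 300
throughput = 4844.46 requests/second

4844.46 requests/second


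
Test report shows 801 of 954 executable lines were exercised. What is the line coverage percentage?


Coverage = covered / total * 100
Coverage = 801 / 954 * 100
Coverage = 83.96%

83.96%


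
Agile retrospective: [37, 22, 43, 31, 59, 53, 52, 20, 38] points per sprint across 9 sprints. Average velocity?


Formula: Avg velocity = Total points / Number of sprints
Points: [37, 22, 43, 31, 59, 53, 52, 20, 38]
Sum = 37 + 22 + 43 + 31 + 59 + 53 + 52 + 20 + 38 = 355
Avg velocity = 355 / 9 = 39.44 points/sprint

39.44 points/sprint


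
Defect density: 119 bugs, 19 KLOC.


Defect density = defects / KLOC
Defect density = 119 / 19
Defect density = 6.263 defects/KLOC

6.263 defects/KLOC


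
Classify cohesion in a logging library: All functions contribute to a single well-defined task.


Reasoning: Best: single purpose
Type: Functional cohesion

Functional cohesion


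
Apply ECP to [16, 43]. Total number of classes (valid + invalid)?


Valid range: [16, 43]
Class 1: x < 16 — invalid
Class 2: 16 ≤ x ≤ 43 — valid
Class 3: x > 43 — invalid
Total equivalence classes: 3

3 equivalence classes


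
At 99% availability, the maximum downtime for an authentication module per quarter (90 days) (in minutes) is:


Formula: allowed downtime = period * (100 - SLA) / 100
Period (quarter (90 days)) = 129600 minutes
Unavailability fraction = (100 - 99.0) / 100
Allowed downtime = 129600 * (100 - 99.0) / 100
Allowed downtime = 1296.0 minutes

1296.0 minutes


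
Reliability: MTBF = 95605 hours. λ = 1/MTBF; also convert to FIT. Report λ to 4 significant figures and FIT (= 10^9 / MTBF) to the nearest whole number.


Formula: λ = 1 / MTBF; FIT = λ × 1e9 = 1e9 / MTBF
λ = 1 / 95605 ≈ 1.046e-05 failures/hour
FIT = 1e9 / 95605 ≈ 10460 failures per 1e9 hours (nearest whole number)

λ = 1.046e-05 /h, FIT = 10460


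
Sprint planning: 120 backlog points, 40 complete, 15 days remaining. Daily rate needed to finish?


Formula: Required rate = Remaining points / Days left
Remaining = 120 - 40 = 80 points
Required rate = 80 / 15 = 5.33 points/day

5.33 points/day


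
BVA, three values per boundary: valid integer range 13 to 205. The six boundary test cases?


Range: [13, 205]
Boundaries: just below min, min, min+1, max-1, max, just above max
Values: [12, 13, 14, 204, 205, 206]

[12, 13, 14, 204, 205, 206]


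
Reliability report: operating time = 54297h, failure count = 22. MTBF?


Formula: MTBF = Total operating time / Number of failures
MTBF = 54297 / 22
MTBF = 2468.05 hours

2468.05 hours


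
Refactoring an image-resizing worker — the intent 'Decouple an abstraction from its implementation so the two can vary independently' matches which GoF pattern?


This matches the Bridge pattern

Bridge


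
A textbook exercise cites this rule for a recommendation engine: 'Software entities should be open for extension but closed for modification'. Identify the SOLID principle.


This describes the Open/Closed Principle (OCP)

Open/Closed Principle (OCP)


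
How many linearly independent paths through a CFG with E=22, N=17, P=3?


Formula: V(G) = E - N + 2P
V(G) = 22 - 17 + 2*3
V(G) = 5 + 6
V(G) = 11

11


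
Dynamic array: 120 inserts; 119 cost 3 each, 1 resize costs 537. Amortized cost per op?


Formula: Amortized cost = Total cost / Operations
Total cost = (119 * 3) + (1 * 537)
Total cost = 357 + 537 = 894
Amortized = 894 / 120 = 7.45

7.45


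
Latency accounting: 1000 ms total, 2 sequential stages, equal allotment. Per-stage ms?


Formula: per_stage = total_budget / stages
per_stage = 1000 / 2
per_stage = 500.0 ms

500.0 ms


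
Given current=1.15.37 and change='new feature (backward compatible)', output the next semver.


Current: 1.15.37
Change category: 'new feature (backward compatible)' → minor bump
SemVer rule: minor bump → increment MINOR, reset PATCH to 0 (MAJOR unchanged)
New: 1.16.0

1.16.0


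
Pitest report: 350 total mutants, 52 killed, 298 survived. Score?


Mutation score = killed / total * 100
Mutation score = 52 / 350 * 100
Mutation score = 14.86%

14.86%


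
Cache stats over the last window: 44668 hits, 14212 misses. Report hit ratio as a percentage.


Formula: hit rate = hits / (hits + misses) * 100
hit rate = 44668 / (44668 + 14212) * 100
hit rate = 44668 / 58880 * 100
hit rate = 75.86%

75.86%


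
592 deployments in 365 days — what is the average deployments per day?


Formula: deployments per day = releases / days
= 592 / 365
= 1.622 deploys/day
(equivalently, 11.35 deploys/week)

1.622 deploys/day


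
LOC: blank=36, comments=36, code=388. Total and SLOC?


Total LOC = blank + comment + code
Total LOC = 36 + 36 + 388 = 460
SLOC (source only) = code = 388

Total LOC: 460, SLOC: 388


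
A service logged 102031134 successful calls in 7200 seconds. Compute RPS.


Formula: throughput = requests / seconds
throughput = 102031134 / 7200
throughput = 14170.99 requests/second

14170.99 requests/second


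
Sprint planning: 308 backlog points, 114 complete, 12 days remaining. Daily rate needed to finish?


Formula: Required rate = Remaining points / Days left
Remaining = 308 - 114 = 194 points
Required rate = 194 / 12 = 16.17 points/day

16.17 points/day


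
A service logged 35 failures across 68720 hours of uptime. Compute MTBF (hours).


Formula: MTBF = Total operating time / Number of failures
MTBF = 68720 / 35
MTBF = 1963.43 hours

1963.43 hours


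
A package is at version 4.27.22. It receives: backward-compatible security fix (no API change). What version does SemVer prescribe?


Current: 4.27.22
Change category: 'backward-compatible security fix (no API change)' → patch bump
SemVer rule: patch bump → increment PATCH (MAJOR and MINOR unchanged)
New: 4.27.23

4.27.23


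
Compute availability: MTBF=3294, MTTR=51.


Availability = MTBF / (MTBF + MTTR)
Availability = 3294 / (3294 + 51)
Availability = 3294 / 3345
Availability = 98.4753%

98.4753%


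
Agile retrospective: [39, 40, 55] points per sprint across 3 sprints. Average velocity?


Formula: Avg velocity = Total points / Number of sprints
Points: [39, 40, 55]
Sum = 39 + 40 + 55 = 134
Avg velocity = 134 / 3 = 44.67 points/sprint

44.67 points/sprint


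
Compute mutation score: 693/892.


Mutation score = killed / total * 100
Mutation score = 693 / 892 * 100
Mutation score = 77.69%

77.69%


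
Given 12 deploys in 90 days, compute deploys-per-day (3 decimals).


Formula: deployments per day = releases / days
= 12 / 90
= 0.133 deploys/day
(equivalently, 0.93 deploys/week)

0.133 deploys/day


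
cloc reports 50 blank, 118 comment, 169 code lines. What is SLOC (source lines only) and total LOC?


Total LOC = blank + comment + code
Total LOC = 50 + 118 + 169 = 337
SLOC (source only) = code = 169

Total LOC: 337, SLOC: 169


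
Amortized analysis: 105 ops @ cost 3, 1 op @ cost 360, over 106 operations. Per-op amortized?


Formula: Amortized cost = Total cost / Operations
Total cost = (105 * 3) + (1 * 360)
Total cost = 315 + 360 = 675
Amortized = 675 / 106 = 6.3679

6.3679


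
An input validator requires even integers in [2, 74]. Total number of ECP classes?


Constraint: even integers in [2, 74]
Class 1: x < 2 — out-of-range invalid
Class 2: x in [2,74] but odd — wrong type invalid
Class 3: x in [2,74] and even — valid
Class 4: x > 74 — out-of-range invalid
Total equivalence classes: 4

4 equivalence classes


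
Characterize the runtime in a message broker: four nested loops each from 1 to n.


Reasoning: four levels of nesting
Complexity: O(n^4)

O(n^4)


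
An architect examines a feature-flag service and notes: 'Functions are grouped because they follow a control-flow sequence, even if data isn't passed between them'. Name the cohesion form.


Reasoning: Grouped by order of execution within a routine, not by data flow
Type: Procedural cohesion

Procedural cohesion


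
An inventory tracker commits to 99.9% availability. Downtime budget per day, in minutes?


Formula: allowed downtime = period * (100 - SLA) / 100
Period (day) = 1440 minutes
Unavailability fraction = (100 - 99.9) / 100
Allowed downtime = 1440 * (100 - 99.9) / 100
Allowed downtime = 1.44 minutes

1.44 minutes


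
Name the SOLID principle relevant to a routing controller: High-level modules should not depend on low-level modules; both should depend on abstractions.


This describes the Dependency Inversion Principle (DIP)

Dependency Inversion Principle (DIP)


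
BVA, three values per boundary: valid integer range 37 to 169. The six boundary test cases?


Range: [37, 169]
Boundaries: just below min, min, min+1, max-1, max, just above max
Values: [36, 37, 38, 168, 169, 170]

[36, 37, 38, 168, 169, 170]


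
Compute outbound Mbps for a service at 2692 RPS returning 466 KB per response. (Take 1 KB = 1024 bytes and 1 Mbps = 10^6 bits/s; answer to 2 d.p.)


Formula: Mbps = payload_bytes * RPS * 8 / 1e6
Payload per request = 466 KB = 466 * 1024 = 477184 bytes
Total bytes/sec = 477184 * 2692 = 1284579328
Total bits/sec = 1284579328 * 8 = 10276634624
Mbps = 10276634624 / 1e6 = 10276.63

10276.63 Mbps


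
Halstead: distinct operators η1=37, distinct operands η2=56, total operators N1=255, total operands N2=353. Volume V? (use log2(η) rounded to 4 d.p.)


Formula: V = N * log2(η), where N = N1 + N2 and η = η1 + η2
η = 37 + 56 = 93
N = 255 + 353 = 608
log2(93) ≈ 6.5392
V = 608 * 6.5392 = 3975.83

3975.83


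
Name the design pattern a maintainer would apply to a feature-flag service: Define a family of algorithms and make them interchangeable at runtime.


This matches the Strategy pattern

Strategy


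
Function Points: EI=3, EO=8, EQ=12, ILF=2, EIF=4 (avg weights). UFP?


UFP = EI*4 + EO*5 + EQ*4 + ILF*10 + EIF*7
UFP = 3*4 + 8*5 + 12*4 + 2*10 + 4*7
UFP = 12 + 40 + 48 + 20 + 28
UFP = 148

148


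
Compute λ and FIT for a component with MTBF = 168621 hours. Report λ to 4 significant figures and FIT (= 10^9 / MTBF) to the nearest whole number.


Formula: λ = 1 / MTBF; FIT = λ × 1e9 = 1e9 / MTBF
λ = 1 / 168621 ≈ 5.930e-06 failures/hour
FIT = 1e9 / 168621 ≈ 5930 failures per 1e9 hours (nearest whole number)

λ = 5.930e-06 /h, FIT = 5930


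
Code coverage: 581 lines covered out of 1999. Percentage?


Coverage = covered / total * 100
Coverage = 581 / 1999 * 100
Coverage = 29.06%

29.06%


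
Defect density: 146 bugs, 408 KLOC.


Defect density = defects / KLOC
Defect density = 146 / 408
Defect density = 0.358 defects/KLOC

0.358 defects/KLOC


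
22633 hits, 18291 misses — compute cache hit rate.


Formula: hit rate = hits / (hits + misses) * 100
hit rate = 22633 / (22633 + 18291) * 100
hit rate = 22633 / 40924 * 100
hit rate = 55.3%

55.3%


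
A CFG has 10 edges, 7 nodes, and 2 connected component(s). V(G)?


Formula: V(G) = E - N + 2P
V(G) = 10 - 7 + 2*2
V(G) = 3 + 4
V(G) = 7

7


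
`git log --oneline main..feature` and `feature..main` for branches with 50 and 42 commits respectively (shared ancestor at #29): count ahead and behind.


Common ancestor: commit #29
feature commits after divergence: 50 - 29 = 21
main commits after divergence: 42 - 29 = 13
feature is 21 commits ahead of main
main is 13 commits ahead of feature

feature ahead: 21, main ahead: 13


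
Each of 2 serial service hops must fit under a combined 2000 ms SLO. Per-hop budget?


Formula: per_stage = total_budget / stages
per_stage = 2000 / 2
per_stage = 1000.0 ms

1000.0 ms


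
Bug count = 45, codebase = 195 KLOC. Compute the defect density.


Defect density = defects / KLOC
Defect density = 45 / 195
Defect density = 0.231 defects/KLOC

0.231 defects/KLOC


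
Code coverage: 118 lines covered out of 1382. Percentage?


Coverage = covered / total * 100
Coverage = 118 / 1382 * 100
Coverage = 8.54%

8.54%


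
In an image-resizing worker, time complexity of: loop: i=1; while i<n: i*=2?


Reasoning: i doubles each step so iterations are log2(n)
Complexity: O(log n)

O(log n)


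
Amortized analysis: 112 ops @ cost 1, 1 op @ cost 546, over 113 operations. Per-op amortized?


Formula: Amortized cost = Total cost / Operations
Total cost = (112 * 1) + (1 * 546)
Total cost = 112 + 546 = 658
Amortized = 658 / 113 = 5.823

5.823


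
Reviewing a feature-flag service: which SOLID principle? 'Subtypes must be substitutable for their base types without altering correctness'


This describes the Liskov Substitution Principle (LSP)

Liskov Substitution Principle (LSP)


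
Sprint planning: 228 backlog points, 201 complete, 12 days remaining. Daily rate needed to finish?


Formula: Required rate = Remaining points / Days left
Remaining = 228 - 201 = 27 points
Required rate = 27 / 12 = 2.25 points/day

2.25 points/day


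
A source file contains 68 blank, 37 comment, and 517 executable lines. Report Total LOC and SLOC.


Total LOC = blank + comment + code
Total LOC = 68 + 37 + 517 = 622
SLOC (source only) = code = 517

Total LOC: 622, SLOC: 517


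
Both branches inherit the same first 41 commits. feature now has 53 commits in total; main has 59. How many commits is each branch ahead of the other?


Common ancestor: commit #41
feature commits after divergence: 53 - 41 = 12
main commits after divergence: 59 - 41 = 18
feature is 12 commits ahead of main
main is 18 commits ahead of feature

feature ahead: 12, main ahead: 18


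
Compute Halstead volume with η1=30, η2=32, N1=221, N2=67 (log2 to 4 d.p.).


Formula: V = N * log2(η), where N = N1 + N2 and η = η1 + η2
η = 30 + 32 = 62
N = 221 + 67 = 288
log2(62) ≈ 5.9542
V = 288 * 5.9542 = 1714.81

1714.81


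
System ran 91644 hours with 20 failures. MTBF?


Formula: MTBF = Total operating time / Number of failures
MTBF = 91644 / 20
MTBF = 4582.2 hours

4582.2 hours


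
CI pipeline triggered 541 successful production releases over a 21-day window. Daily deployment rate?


Formula: deployments per day = releases / days
= 541 / 21
= 25.762 deploys/day
(equivalently, 180.33 deploys/week)

25.762 deploys/day


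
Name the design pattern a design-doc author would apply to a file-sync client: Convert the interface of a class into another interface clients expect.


This matches the Adapter pattern

Adapter


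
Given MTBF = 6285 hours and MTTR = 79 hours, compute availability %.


Availability = MTBF / (MTBF + MTTR)
Availability = 6285 / (6285 + 79)
Availability = 6285 / 6364
Availability = 98.7586%

98.7586%


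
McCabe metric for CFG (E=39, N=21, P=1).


Formula: V(G) = E - N + 2P
V(G) = 39 - 21 + 2*1
V(G) = 18 + 2
V(G) = 20

20


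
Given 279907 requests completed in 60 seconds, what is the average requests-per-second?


Formula: throughput = requests / seconds
throughput = 279907 / 60
throughput = 4665.12 requests/second

4665.12 requests/second


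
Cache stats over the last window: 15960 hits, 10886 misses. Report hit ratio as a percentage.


Formula: hit rate = hits / (hits + misses) * 100
hit rate = 15960 / (15960 + 10886) * 100
hit rate = 15960 / 26846 * 100
hit rate = 59.45%

59.45%


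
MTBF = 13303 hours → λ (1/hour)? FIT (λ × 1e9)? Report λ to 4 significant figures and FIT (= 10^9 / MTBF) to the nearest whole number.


Formula: λ = 1 / MTBF; FIT = λ × 1e9 = 1e9 / MTBF
λ = 1 / 13303 ≈ 7.517e-05 failures/hour
FIT = 1e9 / 13303 ≈ 75171 failures per 1e9 hours (nearest whole number)

λ = 7.517e-05 /h, FIT = 75171


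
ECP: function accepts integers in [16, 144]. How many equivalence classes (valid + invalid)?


Valid range: [16, 144]
Class 1: x < 16 — invalid
Class 2: 16 ≤ x ≤ 144 — valid
Class 3: x > 144 — invalid
Total equivalence classes: 3

3 equivalence classes


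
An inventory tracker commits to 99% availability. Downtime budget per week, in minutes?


Formula: allowed downtime = period * (100 - SLA) / 100
Period (week) = 10080 minutes
Unavailability fraction = (100 - 99.0) / 100
Allowed downtime = 10080 * (100 - 99.0) / 100
Allowed downtime = 100.8 minutes

100.8 minutes


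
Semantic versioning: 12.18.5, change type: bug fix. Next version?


Current: 12.18.5
Change category: 'bug fix' → patch bump
SemVer rule: patch bump → increment PATCH (MAJOR and MINOR unchanged)
New: 12.18.6

12.18.6


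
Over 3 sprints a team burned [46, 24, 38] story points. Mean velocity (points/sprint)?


Formula: Avg velocity = Total points / Number of sprints
Points: [46, 24, 38]
Sum = 46 + 24 + 38 = 108
Avg velocity = 108 / 3 = 36.0 points/sprint

36.0 points/sprint


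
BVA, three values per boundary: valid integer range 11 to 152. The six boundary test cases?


Range: [11, 152]
Boundaries: just below min, min, min+1, max-1, max, just above max
Values: [10, 11, 12, 151, 152, 153]

[10, 11, 12, 151, 152, 153]


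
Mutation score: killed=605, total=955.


Mutation score = killed / total * 100
Mutation score = 605 / 955 * 100
Mutation score = 63.35%

63.35%


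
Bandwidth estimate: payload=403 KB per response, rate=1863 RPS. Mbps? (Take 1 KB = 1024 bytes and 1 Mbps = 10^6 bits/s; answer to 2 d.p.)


Formula: Mbps = payload_bytes * RPS * 8 / 1e6
Payload per request = 403 KB = 403 * 1024 = 412672 bytes
Total bytes/sec = 412672 * 1863 = 768807936
Total bits/sec = 768807936 * 8 = 6150463488
Mbps = 6150463488 / 1e6 = 6150.46

6150.46 Mbps


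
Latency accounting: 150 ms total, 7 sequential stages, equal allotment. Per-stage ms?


Formula: per_stage = total_budget / stages
per_stage = 150 / 7
per_stage = 21.43 ms

21.43 ms


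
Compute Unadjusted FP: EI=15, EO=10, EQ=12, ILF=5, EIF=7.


UFP = EI*4 + EO*5 + EQ*4 + ILF*10 + EIF*7
UFP = 15*4 + 10*5 + 12*4 + 5*10 + 7*7
UFP = 60 + 50 + 48 + 50 + 49
UFP = 257

257


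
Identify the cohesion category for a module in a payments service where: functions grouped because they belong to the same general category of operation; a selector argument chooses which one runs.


Reasoning: Grouped by category of activity, not by data or sequence
Type: Logical cohesion

Logical cohesion


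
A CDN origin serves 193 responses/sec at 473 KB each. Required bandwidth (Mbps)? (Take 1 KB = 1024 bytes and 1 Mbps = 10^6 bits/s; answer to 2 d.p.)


Formula: Mbps = payload_bytes * RPS * 8 / 1e6
Payload per request = 473 KB = 473 * 1024 = 484352 bytes
Total bytes/sec = 484352 * 193 = 93479936
Total bits/sec = 93479936 * 8 = 747839488
Mbps = 747839488 / 1e6 = 747.84

747.84 Mbps


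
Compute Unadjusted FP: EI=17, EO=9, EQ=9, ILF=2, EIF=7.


UFP = EI*4 + EO*5 + EQ*4 + ILF*10 + EIF*7
UFP = 17*4 + 9*5 + 9*4 + 2*10 + 7*7
UFP = 68 + 45 + 36 + 20 + 49
UFP = 218

218


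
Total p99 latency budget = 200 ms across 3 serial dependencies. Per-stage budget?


Formula: per_stage = total_budget / stages
per_stage = 200 / 3
per_stage = 66.67 ms

66.67 ms


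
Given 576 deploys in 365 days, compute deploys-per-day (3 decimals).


Formula: deployments per day = releases / days
= 576 / 365
= 1.578 deploys/day
(equivalently, 11.05 deploys/week)

1.578 deploys/day


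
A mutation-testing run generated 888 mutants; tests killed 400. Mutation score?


Mutation score = killed / total * 100
Mutation score = 400 / 888 * 100
Mutation score = 45.05%

45.05%


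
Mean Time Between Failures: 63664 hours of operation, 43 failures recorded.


Formula: MTBF = Total operating time / Number of failures
MTBF = 63664 / 43
MTBF = 1480.56 hours

1480.56 hours


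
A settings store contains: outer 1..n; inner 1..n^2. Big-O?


Reasoning: n times n^2
Complexity: O(n^3)

O(n^3)


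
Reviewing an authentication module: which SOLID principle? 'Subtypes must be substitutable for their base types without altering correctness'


This describes the Liskov Substitution Principle (LSP)

Liskov Substitution Principle (LSP)


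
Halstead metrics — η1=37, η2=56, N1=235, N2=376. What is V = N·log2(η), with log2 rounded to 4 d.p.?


Formula: V = N * log2(η), where N = N1 + N2 and η = η1 + η2
η = 37 + 56 = 93
N = 235 + 376 = 611
log2(93) ≈ 6.5392
V = 611 * 6.5392 = 3995.45

3995.45


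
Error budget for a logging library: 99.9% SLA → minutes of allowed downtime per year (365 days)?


Formula: allowed downtime = period * (100 - SLA) / 100
Period (year (365 days)) = 525600 minutes
Unavailability fraction = (100 - 99.9) / 100
Allowed downtime = 525600 * (100 - 99.9) / 100
Allowed downtime = 525.6 minutes

525.6 minutes


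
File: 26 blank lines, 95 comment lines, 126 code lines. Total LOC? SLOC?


Total LOC = blank + comment + code
Total LOC = 26 + 95 + 126 = 247
SLOC (source only) = code = 126

Total LOC: 247, SLOC: 126


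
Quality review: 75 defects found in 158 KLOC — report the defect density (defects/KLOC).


Defect density = defects / KLOC
Defect density = 75 / 158
Defect density = 0.475 defects/KLOC

0.475 defects/KLOC


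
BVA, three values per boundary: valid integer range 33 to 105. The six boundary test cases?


Range: [33, 105]
Boundaries: just below min, min, min+1, max-1, max, just above max
Values: [32, 33, 34, 104, 105, 106]

[32, 33, 34, 104, 105, 106]


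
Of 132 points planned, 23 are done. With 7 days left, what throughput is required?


Formula: Required rate = Remaining points / Days left
Remaining = 132 - 23 = 109 points
Required rate = 109 / 7 = 15.57 points/day

15.57 points/day


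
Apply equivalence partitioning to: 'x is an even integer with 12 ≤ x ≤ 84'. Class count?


Constraint: even integers in [12, 84]
Class 1: x < 12 — out-of-range invalid
Class 2: x in [12,84] but odd — wrong type invalid
Class 3: x in [12,84] and even — valid
Class 4: x > 84 — out-of-range invalid
Total equivalence classes: 4

4 equivalence classes


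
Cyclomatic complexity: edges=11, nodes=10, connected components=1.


Formula: V(G) = E - N + 2P
V(G) = 11 - 10 + 2*1
V(G) = 1 + 2
V(G) = 3

3


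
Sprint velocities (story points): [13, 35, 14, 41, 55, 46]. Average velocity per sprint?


Formula: Avg velocity = Total points / Number of sprints
Points: [13, 35, 14, 41, 55, 46]
Sum = 13 + 35 + 14 + 41 + 55 + 46 = 204
Avg velocity = 204 / 6 = 34.0 points/sprint

34.0 points/sprint


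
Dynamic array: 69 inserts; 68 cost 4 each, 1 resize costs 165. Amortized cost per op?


Formula: Amortized cost = Total cost / Operations
Total cost = (68 * 4) + (1 * 165)
Total cost = 272 + 165 = 437
Amortized = 437 / 69 = 6.3333

6.3333


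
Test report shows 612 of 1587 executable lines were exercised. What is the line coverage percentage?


Coverage = covered / total * 100
Coverage = 612 / 1587 * 100
Coverage = 38.56%

38.56%


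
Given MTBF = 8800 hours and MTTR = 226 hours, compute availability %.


Availability = MTBF / (MTBF + MTTR)
Availability = 8800 / (8800 + 226)
Availability = 8800 / 9026
Availability = 97.4961%

97.4961%


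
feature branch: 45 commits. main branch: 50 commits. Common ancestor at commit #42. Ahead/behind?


Common ancestor: commit #42
feature commits after divergence: 45 - 42 = 3
main commits after divergence: 50 - 42 = 8
feature is 3 commits ahead of main
main is 8 commits ahead of feature

feature ahead: 3, main ahead: 8


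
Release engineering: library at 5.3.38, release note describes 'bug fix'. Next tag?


Current: 5.3.38
Change category: 'bug fix' → patch bump
SemVer rule: patch bump → increment PATCH (MAJOR and MINOR unchanged)
New: 5.3.39

5.3.39


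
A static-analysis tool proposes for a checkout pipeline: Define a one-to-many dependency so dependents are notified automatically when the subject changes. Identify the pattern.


This matches the Observer pattern

Observer


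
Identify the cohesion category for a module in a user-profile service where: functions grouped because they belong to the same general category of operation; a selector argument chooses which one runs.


Reasoning: Grouped by category of activity, not by data or sequence
Type: Logical cohesion

Logical cohesion


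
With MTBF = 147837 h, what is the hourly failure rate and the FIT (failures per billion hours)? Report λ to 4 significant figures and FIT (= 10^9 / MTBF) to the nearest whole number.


Formula: λ = 1 / MTBF; FIT = λ × 1e9 = 1e9 / MTBF
λ = 1 / 147837 ≈ 6.764e-06 failures/hour
FIT = 1e9 / 147837 ≈ 6764 failures per 1e9 hours (nearest whole number)

λ = 6.764e-06 /h, FIT = 6764


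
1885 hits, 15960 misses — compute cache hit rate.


Formula: hit rate = hits / (hits + misses) * 100
hit rate = 1885 / (1885 + 15960) * 100
hit rate = 1885 / 17845 * 100
hit rate = 10.56%

10.56%


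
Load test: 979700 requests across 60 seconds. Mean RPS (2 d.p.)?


Formula: throughput = requests / seconds
throughput = 979700 / 60
throughput = 16328.33 requests/second

16328.33 requests/second


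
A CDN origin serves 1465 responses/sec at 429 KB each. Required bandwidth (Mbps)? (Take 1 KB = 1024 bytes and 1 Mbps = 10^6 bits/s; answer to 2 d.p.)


Formula: Mbps = payload_bytes * RPS * 8 / 1e6
Payload per request = 429 KB = 429 * 1024 = 439296 bytes
Total bytes/sec = 439296 * 1465 = 643568640
Total bits/sec = 643568640 * 8 = 5148549120
Mbps = 5148549120 / 1e6 = 5148.55

5148.55 Mbps


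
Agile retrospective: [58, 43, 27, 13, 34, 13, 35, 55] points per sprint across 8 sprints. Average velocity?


Formula: Avg velocity = Total points / Number of sprints
Points: [58, 43, 27, 13, 34, 13, 35, 55]
Sum = 58 + 43 + 27 + 13 + 34 + 13 + 35 + 55 = 278
Avg velocity = 278 / 8 = 34.75 points/sprint

34.75 points/sprint


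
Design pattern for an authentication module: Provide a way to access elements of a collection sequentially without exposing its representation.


This matches the Iterator pattern

Iterator


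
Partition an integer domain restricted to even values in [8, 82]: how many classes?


Constraint: even integers in [8, 82]
Class 1: x < 8 — out-of-range invalid
Class 2: x in [8,82] but odd — wrong type invalid
Class 3: x in [8,82] and even — valid
Class 4: x > 82 — out-of-range invalid
Total equivalence classes: 4

4 equivalence classes


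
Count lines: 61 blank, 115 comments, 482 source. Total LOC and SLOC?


Total LOC = blank + comment + code
Total LOC = 61 + 115 + 482 = 658
SLOC (source only) = code = 482

Total LOC: 658, SLOC: 482


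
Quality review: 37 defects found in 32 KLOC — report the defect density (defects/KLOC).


Defect density = defects / KLOC
Defect density = 37 / 32
Defect density = 1.156 defects/KLOC

1.156 defects/KLOC


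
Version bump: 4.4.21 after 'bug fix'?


Current: 4.4.21
Change category: 'bug fix' → patch bump
SemVer rule: patch bump → increment PATCH (MAJOR and MINOR unchanged)
New: 4.4.22

4.4.22


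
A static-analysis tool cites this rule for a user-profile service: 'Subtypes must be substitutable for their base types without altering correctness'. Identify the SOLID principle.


This describes the Liskov Substitution Principle (LSP)

Liskov Substitution Principle (LSP)


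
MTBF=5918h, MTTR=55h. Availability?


Availability = MTBF / (MTBF + MTTR)
Availability = 5918 / (5918 + 55)
Availability = 5918 / 5973
Availability = 99.0792%

99.0792%


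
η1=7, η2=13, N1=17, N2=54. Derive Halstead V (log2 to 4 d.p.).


Formula: V = N * log2(η), where N = N1 + N2 and η = η1 + η2
η = 7 + 13 = 20
N = 17 + 54 = 71
log2(20) ≈ 4.3219
V = 71 * 4.3219 = 306.85

306.85


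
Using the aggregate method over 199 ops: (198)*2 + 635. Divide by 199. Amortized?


Formula: Amortized cost = Total cost / Operations
Total cost = (198 * 2) + (1 * 635)
Total cost = 396 + 635 = 1031
Amortized = 1031 / 199 = 5.1809

5.1809


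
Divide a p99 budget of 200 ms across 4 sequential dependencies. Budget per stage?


Formula: per_stage = total_budget / stages
per_stage = 200 / 4
per_stage = 50.0 ms

50.0 ms


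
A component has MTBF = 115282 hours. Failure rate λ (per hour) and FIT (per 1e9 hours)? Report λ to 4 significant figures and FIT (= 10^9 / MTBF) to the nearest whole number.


Formula: λ = 1 / MTBF; FIT = λ × 1e9 = 1e9 / MTBF
λ = 1 / 115282 ≈ 8.674e-06 failures/hour
FIT = 1e9 / 115282 ≈ 8674 failures per 1e9 hours (nearest whole number)

λ = 8.674e-06 /h, FIT = 8674


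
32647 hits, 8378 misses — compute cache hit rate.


Formula: hit rate = hits / (hits + misses) * 100
hit rate = 32647 / (32647 + 8378) * 100
hit rate = 32647 / 41025 * 100
hit rate = 79.58%

79.58%


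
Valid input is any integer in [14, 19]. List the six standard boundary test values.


Range: [14, 19]
Boundaries: just below min, min, min+1, max-1, max, just above max
Values: [13, 14, 15, 18, 19, 20]

[13, 14, 15, 18, 19, 20]


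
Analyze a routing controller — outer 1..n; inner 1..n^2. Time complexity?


Reasoning: n times n^2
Complexity: O(n^3)

O(n^3)


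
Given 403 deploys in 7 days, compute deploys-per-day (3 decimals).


Formula: deployments per day = releases / days
= 403 / 7
= 57.571 deploys/day
(equivalently, 403.0 deploys/week)

57.571 deploys/day


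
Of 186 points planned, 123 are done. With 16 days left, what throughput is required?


Formula: Required rate = Remaining points / Days left
Remaining = 186 - 123 = 63 points
Required rate = 63 / 16 = 3.94 points/day

3.94 points/day


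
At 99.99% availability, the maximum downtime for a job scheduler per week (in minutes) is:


Formula: allowed downtime = period * (100 - SLA) / 100
Period (week) = 10080 minutes
Unavailability fraction = (100 - 99.99) / 100
Allowed downtime = 10080 * (100 - 99.99) / 100
Allowed downtime = 1.008 minutes

1.008 minutes


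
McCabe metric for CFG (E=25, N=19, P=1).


Formula: V(G) = E - N + 2P
V(G) = 25 - 19 + 2*1
V(G) = 6 + 2
V(G) = 8

8


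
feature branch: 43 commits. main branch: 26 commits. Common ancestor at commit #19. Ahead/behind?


Common ancestor: commit #19
feature commits after divergence: 43 - 19 = 24
main commits after divergence: 26 - 19 = 7
feature is 24 commits ahead of main
main is 7 commits ahead of feature

feature ahead: 24, main ahead: 7


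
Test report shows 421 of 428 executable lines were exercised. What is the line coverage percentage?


Coverage = covered / total * 100
Coverage = 421 / 428 * 100
Coverage = 98.36%

98.36%


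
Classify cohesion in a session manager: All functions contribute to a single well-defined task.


Reasoning: Best: single purpose
Type: Functional cohesion

Functional cohesion


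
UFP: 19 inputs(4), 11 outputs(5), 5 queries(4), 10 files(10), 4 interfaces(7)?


UFP = EI*4 + EO*5 + EQ*4 + ILF*10 + EIF*7
UFP = 19*4 + 11*5 + 5*4 + 10*10 + 4*7
UFP = 76 + 55 + 20 + 100 + 28
UFP = 279

279


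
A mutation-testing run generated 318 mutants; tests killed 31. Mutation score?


Mutation score = killed / total * 100
Mutation score = 31 / 318 * 100
Mutation score = 9.75%

9.75%
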